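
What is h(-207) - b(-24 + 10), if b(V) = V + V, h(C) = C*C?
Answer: 42877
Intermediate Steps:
h(C) = C**2
b(V) = 2*V
h(-207) - b(-24 + 10) = (-207)**2 - 2*(-24 + 10) = 42849 - 2*(-14) = 42849 - 1*(-28) = 42849 + 28 = 42877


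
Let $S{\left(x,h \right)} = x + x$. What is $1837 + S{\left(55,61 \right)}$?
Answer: $1947$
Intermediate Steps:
$S{\left(x,h \right)} = 2 x$
$1837 + S{\left(55,61 \right)} = 1837 + 2 \cdot 55 = 1837 + 110 = 1947$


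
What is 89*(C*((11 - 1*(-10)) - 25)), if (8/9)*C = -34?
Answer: 13617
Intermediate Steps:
C = -153/4 (C = (9/8)*(-34) = -153/4 ≈ -38.250)
89*(C*((11 - 1*(-10)) - 25)) = 89*(-153*((11 - 1*(-10)) - 25)/4) = 89*(-153*((11 + 10) - 25)/4) = 89*(-153*(21 - 25)/4) = 89*(-153/4*(-4)) = 89*153 = 13617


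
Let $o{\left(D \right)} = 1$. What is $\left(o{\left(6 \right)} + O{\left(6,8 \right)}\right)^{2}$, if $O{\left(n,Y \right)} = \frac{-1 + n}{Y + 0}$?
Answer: $\frac{169}{64} \approx 2.6406$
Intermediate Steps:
$O{\left(n,Y \right)} = \frac{-1 + n}{Y}$
$\left(o{\left(6 \right)} + O{\left(6,8 \right)}\right)^{2} = \left(1 + \frac{-1 + 6}{8}\right)^{2} = \left(1 + \frac{1}{8} \cdot 5\right)^{2} = \left(1 + \frac{5}{8}\right)^{2} = \left(\frac{13}{8}\right)^{2} = \frac{169}{64}$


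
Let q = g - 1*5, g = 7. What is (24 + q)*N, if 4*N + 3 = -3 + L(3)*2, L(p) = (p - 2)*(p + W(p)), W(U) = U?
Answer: 39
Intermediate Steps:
q = 2 (q = 7 - 1*5 = 7 - 5 = 2)
L(p) = 2*p*(-2 + p) (L(p) = (p - 2)*(p + p) = (-2 + p)*(2*p) = 2*p*(-2 + p))
N = 3/2 (N = -¾ + (-3 + (2*3*(-2 + 3))*2)/4 = -¾ + (-3 + (2*3*1)*2)/4 = -¾ + (-3 + 6*2)/4 = -¾ + (-3 + 12)/4 = -¾ + (¼)*9 = -¾ + 9/4 = 3/2 ≈ 1.5000)
(24 + q)*N = (24 + 2)*(3/2) = 26*(3/2) = 39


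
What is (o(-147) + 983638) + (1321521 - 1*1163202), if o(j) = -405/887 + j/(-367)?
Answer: 371740102007/325529 ≈ 1.1420e+6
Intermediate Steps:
o(j) = -405/887 - j/367 (o(j) = -405*1/887 + j*(-1/367) = -405/887 - j/367)
(o(-147) + 983638) + (1321521 - 1*1163202) = ((-405/887 - 1/367*(-147)) + 983638) + (1321521 - 1*1163202) = ((-405/887 + 147/367) + 983638) + (1321521 - 1163202) = (-18246/325529 + 983638) + 158319 = 320202676256/325529 + 158319 = 371740102007/325529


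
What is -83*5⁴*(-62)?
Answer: 3216250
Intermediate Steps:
-83*5⁴*(-62) = -83*625*(-62) = -51875*(-62) = 3216250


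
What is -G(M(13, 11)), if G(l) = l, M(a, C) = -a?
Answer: 13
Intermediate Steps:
-G(M(13, 11)) = -(-1)*13 = -1*(-13) = 13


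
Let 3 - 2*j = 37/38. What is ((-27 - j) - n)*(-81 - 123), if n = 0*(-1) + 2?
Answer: 116331/19 ≈ 6122.7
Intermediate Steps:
j = 77/76 (j = 3/2 - 37/(2*38) = 3/2 - ½*37/38 = 3/2 - 37/76 = 77/76 ≈ 1.0132)
n = 2 (n = 0 + 2 = 2)
((-27 - j) - n)*(-81 - 123) = ((-27 - 1*77/76) - 1*2)*(-81 - 123) = ((-27 - 77/76) - 2)*(-204) = (-2129/76 - 2)*(-204) = -2281/76*(-204) = 116331/19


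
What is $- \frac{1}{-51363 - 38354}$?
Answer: $\frac{1}{89717} \approx 1.1146 \cdot 10^{-5}$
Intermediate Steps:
$- \frac{1}{-51363 - 38354} = - \frac{1}{-89717} = \left(-1\right) \left(- \frac{1}{89717}\right) = \frac{1}{89717}$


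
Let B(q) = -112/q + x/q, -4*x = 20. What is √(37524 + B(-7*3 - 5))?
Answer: √150114/2 ≈ 193.72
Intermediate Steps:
x = -5 (x = -¼*20 = -5)
B(q) = -117/q (B(q) = -112/q - 5/q = -117/q)
√(37524 + B(-7*3 - 5)) = √(37524 - 117/(-7*3 - 5)) = √(37524 - 117/(-21 - 5)) = √(37524 - 117/(-26)) = √(37524 - 117*(-1/26)) = √(37524 + 9/2) = √(75057/2) = √150114/2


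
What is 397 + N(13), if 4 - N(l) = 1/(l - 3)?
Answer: 4009/10 ≈ 400.90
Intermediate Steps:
N(l) = 4 - 1/(-3 + l) (N(l) = 4 - 1/(l - 3) = 4 - 1/(-3 + l))
397 + N(13) = 397 + (-13 + 4*13)/(-3 + 13) = 397 + (-13 + 52)/10 = 397 + (⅒)*39 = 397 + 39/10 = 4009/10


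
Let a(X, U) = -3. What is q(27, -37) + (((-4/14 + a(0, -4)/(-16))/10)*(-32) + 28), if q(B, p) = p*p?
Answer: 48906/35 ≈ 1397.3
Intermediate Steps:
q(B, p) = p²
q(27, -37) + (((-4/14 + a(0, -4)/(-16))/10)*(-32) + 28) = (-37)² + (((-4/14 - 3/(-16))/10)*(-32) + 28) = 1369 + (((-4*1/14 - 3*(-1/16))*(⅒))*(-32) + 28) = 1369 + (((-2/7 + 3/16)*(⅒))*(-32) + 28) = 1369 + (-11/112*⅒*(-32) + 28) = 1369 + (-11/1120*(-32) + 28) = 1369 + (11/35 + 28) = 1369 + 991/35 = 48906/35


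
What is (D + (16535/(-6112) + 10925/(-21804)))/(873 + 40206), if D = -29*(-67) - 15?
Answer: 2788148237/59504738976 ≈ 0.046856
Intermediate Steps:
D = 1928 (D = 1943 - 15 = 1928)
(D + (16535/(-6112) + 10925/(-21804)))/(873 + 40206) = (1928 + (16535/(-6112) + 10925/(-21804)))/(873 + 40206) = (1928 + (16535*(-1/6112) + 10925*(-1/21804)))/41079 = (1928 + (-16535/6112 - 475/948))*(1/41079) = (1928 - 4644595/1448544)*(1/41079) = (2788148237/1448544)*(1/41079) = 2788148237/59504738976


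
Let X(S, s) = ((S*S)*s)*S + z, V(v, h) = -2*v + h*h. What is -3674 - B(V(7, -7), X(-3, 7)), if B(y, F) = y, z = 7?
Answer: -3709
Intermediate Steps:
V(v, h) = h² - 2*v (V(v, h) = -2*v + h² = h² - 2*v)
X(S, s) = 7 + s*S³ (X(S, s) = ((S*S)*s)*S + 7 = (S²*s)*S + 7 = (s*S²)*S + 7 = s*S³ + 7 = 7 + s*S³)
-3674 - B(V(7, -7), X(-3, 7)) = -3674 - ((-7)² - 2*7) = -3674 - (49 - 14) = -3674 - 1*35 = -3674 - 35 = -3709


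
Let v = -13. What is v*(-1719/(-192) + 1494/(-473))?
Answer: -2280369/30272 ≈ -75.329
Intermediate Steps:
v*(-1719/(-192) + 1494/(-473)) = -13*(-1719/(-192) + 1494/(-473)) = -13*(-1719*(-1/192) + 1494*(-1/473)) = -13*(573/64 - 1494/473) = -13*175413/30272 = -2280369/30272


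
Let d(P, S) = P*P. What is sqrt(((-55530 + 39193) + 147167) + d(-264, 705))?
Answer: sqrt(200526) ≈ 447.80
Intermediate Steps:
d(P, S) = P**2
sqrt(((-55530 + 39193) + 147167) + d(-264, 705)) = sqrt(((-55530 + 39193) + 147167) + (-264)**2) = sqrt((-16337 + 147167) + 69696) = sqrt(130830 + 69696) = sqrt(200526)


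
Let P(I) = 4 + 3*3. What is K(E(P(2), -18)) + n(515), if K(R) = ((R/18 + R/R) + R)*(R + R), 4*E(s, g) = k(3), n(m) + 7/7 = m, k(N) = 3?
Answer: 8267/16 ≈ 516.69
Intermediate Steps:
P(I) = 13 (P(I) = 4 + 9 = 13)
n(m) = -1 + m
E(s, g) = ¾ (E(s, g) = (¼)*3 = ¾)
K(R) = 2*R*(1 + 19*R/18) (K(R) = ((R*(1/18) + 1) + R)*(2*R) = ((R/18 + 1) + R)*(2*R) = ((1 + R/18) + R)*(2*R) = (1 + 19*R/18)*(2*R) = 2*R*(1 + 19*R/18))
K(E(P(2), -18)) + n(515) = (⅑)*(¾)*(18 + 19*(¾)) + (-1 + 515) = (⅑)*(¾)*(18 + 57/4) + 514 = (⅑)*(¾)*(129/4) + 514 = 43/16 + 514 = 8267/16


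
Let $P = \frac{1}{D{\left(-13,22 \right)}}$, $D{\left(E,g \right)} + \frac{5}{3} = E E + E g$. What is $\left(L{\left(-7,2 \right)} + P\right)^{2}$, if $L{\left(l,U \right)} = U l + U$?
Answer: $\frac{18275625}{126736} \approx 144.2$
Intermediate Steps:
$L{\left(l,U \right)} = U + U l$
$D{\left(E,g \right)} = - \frac{5}{3} + E^{2} + E g$ ($D{\left(E,g \right)} = - \frac{5}{3} + \left(E E + E g\right) = - \frac{5}{3} + \left(E^{2} + E g\right) = - \frac{5}{3} + E^{2} + E g$)
$P = - \frac{3}{356}$ ($P = \frac{1}{- \frac{5}{3} + \left(-13\right)^{2} - 286} = \frac{1}{- \frac{5}{3} + 169 - 286} = \frac{1}{- \frac{356}{3}} = - \frac{3}{356} \approx -0.008427$)
$\left(L{\left(-7,2 \right)} + P\right)^{2} = \left(2 \left(1 - 7\right) - \frac{3}{356}\right)^{2} = \left(2 \left(-6\right) - \frac{3}{356}\right)^{2} = \left(-12 - \frac{3}{356}\right)^{2} = \left(- \frac{4275}{356}\right)^{2} = \frac{18275625}{126736}$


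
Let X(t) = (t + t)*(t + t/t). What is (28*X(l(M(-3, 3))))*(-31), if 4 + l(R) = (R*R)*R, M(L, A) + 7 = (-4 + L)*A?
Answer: -836828349280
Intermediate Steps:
M(L, A) = -7 + A*(-4 + L) (M(L, A) = -7 + (-4 + L)*A = -7 + A*(-4 + L))
l(R) = -4 + R³ (l(R) = -4 + (R*R)*R = -4 + R²*R = -4 + R³)
X(t) = 2*t*(1 + t) (X(t) = (2*t)*(t + 1) = (2*t)*(1 + t) = 2*t*(1 + t))
(28*X(l(M(-3, 3))))*(-31) = (28*(2*(-4 + (-7 - 4*3 + 3*(-3))³)*(1 + (-4 + (-7 - 4*3 + 3*(-3))³))))*(-31) = (28*(2*(-4 + (-7 - 12 - 9)³)*(1 + (-4 + (-7 - 12 - 9)³))))*(-31) = (28*(2*(-4 + (-28)³)*(1 + (-4 + (-28)³))))*(-31) = (28*(2*(-4 - 21952)*(1 + (-4 - 21952))))*(-31) = (28*(2*(-21956)*(1 - 21956)))*(-31) = (28*(2*(-21956)*(-21955)))*(-31) = (28*964087960)*(-31) = 26994462880*(-31) = -836828349280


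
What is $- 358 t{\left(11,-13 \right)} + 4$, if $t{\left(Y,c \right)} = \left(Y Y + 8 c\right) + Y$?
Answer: $-10020$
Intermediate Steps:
$t{\left(Y,c \right)} = Y + Y^{2} + 8 c$ ($t{\left(Y,c \right)} = \left(Y^{2} + 8 c\right) + Y = Y + Y^{2} + 8 c$)
$- 358 t{\left(11,-13 \right)} + 4 = - 358 \left(11 + 11^{2} + 8 \left(-13\right)\right) + 4 = - 358 \left(11 + 121 - 104\right) + 4 = \left(-358\right) 28 + 4 = -10024 + 4 = -10020$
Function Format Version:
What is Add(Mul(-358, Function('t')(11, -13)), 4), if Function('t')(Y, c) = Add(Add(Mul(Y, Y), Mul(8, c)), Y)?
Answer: -10020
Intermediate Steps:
Function('t')(Y, c) = Add(Y, Pow(Y, 2), Mul(8, c)) (Function('t')(Y, c) = Add(Add(Pow(Y, 2), Mul(8, c)), Y) = Add(Y, Pow(Y, 2), Mul(8, c)))
Add(Mul(-358, Function('t')(11, -13)), 4) = Add(Mul(-358, Add(11, Pow(11, 2), Mul(8, -13))), 4) = Add(Mul(-358, Add(11, 121, -104)), 4) = Add(Mul(-358, 28), 4) = Add(-10024, 4) = -10020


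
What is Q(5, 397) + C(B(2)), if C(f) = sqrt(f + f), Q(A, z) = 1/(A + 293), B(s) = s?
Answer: 597/298 ≈ 2.0034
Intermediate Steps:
Q(A, z) = 1/(293 + A)
C(f) = sqrt(2)*sqrt(f) (C(f) = sqrt(2*f) = sqrt(2)*sqrt(f))
Q(5, 397) + C(B(2)) = 1/(293 + 5) + sqrt(2)*sqrt(2) = 1/298 + 2 = 597/298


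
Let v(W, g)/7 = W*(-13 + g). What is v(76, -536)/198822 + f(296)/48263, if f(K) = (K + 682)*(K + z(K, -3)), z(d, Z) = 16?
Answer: 7761945318/1599291031 ≈ 4.8534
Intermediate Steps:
v(W, g) = 7*W*(-13 + g) (v(W, g) = 7*(W*(-13 + g)) = 7*W*(-13 + g))
f(K) = (16 + K)*(682 + K) (f(K) = (K + 682)*(K + 16) = (682 + K)*(16 + K) = (16 + K)*(682 + K))
v(76, -536)/198822 + f(296)/48263 = (7*76*(-13 - 536))/198822 + (10912 + 296² + 698*296)/48263 = (7*76*(-549))*(1/198822) + (10912 + 87616 + 206608)*(1/48263) = -292068*1/198822 + 305136*(1/48263) = -48678/33137 + 305136/48263 = 7761945318/1599291031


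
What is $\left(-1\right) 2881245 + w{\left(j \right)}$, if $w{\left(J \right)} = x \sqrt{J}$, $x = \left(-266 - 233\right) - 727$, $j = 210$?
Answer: $-2881245 - 1226 \sqrt{210} \approx -2.899 \cdot 10^{6}$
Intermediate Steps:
$x = -1226$ ($x = -499 - 727 = -1226$)
$w{\left(J \right)} = - 1226 \sqrt{J}$
$\left(-1\right) 2881245 + w{\left(j \right)} = \left(-1\right) 2881245 - 1226 \sqrt{210} = -2881245 - 1226 \sqrt{210}$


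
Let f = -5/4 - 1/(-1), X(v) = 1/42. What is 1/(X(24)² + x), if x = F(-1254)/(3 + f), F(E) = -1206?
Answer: -19404/8509525 ≈ -0.0022803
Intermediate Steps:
X(v) = 1/42
f = -¼ (f = -5*¼ - 1*(-1) = -5/4 + 1 = -¼ ≈ -0.25000)
x = -4824/11 (x = -1206/(3 - ¼) = -1206/(11/4) = (4/11)*(-1206) = -4824/11 ≈ -438.55)
1/(X(24)² + x) = 1/((1/42)² - 4824/11) = 1/(1/1764 - 4824/11) = 1/(-8509525/19404) = -19404/8509525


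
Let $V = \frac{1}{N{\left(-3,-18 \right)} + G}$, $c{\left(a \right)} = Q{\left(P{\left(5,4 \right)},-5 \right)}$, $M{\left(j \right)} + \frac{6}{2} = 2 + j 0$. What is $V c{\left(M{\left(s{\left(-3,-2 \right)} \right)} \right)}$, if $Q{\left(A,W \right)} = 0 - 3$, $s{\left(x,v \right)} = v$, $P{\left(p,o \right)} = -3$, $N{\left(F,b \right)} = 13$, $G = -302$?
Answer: $\frac{3}{289} \approx 0.010381$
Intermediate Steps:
$Q{\left(A,W \right)} = -3$
$M{\left(j \right)} = -1$ ($M{\left(j \right)} = -3 + \left(2 + j 0\right) = -3 + \left(2 + 0\right) = -3 + 2 = -1$)
$c{\left(a \right)} = -3$
$V = - \frac{1}{289}$ ($V = \frac{1}{13 - 302} = \frac{1}{-289} = - \frac{1}{289} \approx -0.0034602$)
$V c{\left(M{\left(s{\left(-3,-2 \right)} \right)} \right)} = \left(- \frac{1}{289}\right) \left(-3\right) = \frac{3}{289}$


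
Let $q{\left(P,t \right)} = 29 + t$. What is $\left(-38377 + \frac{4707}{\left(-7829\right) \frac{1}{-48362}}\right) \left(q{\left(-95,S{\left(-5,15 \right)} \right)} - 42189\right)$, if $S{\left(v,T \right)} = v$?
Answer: $\frac{3070185401835}{7829} \approx 3.9216 \cdot 10^{8}$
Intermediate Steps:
$\left(-38377 + \frac{4707}{\left(-7829\right) \frac{1}{-48362}}\right) \left(q{\left(-95,S{\left(-5,15 \right)} \right)} - 42189\right) = \left(-38377 + \frac{4707}{\left(-7829\right) \frac{1}{-48362}}\right) \left(\left(29 - 5\right) - 42189\right) = \left(-38377 + \frac{4707}{\left(-7829\right) \left(- \frac{1}{48362}\right)}\right) \left(24 - 42189\right) = \left(-38377 + \frac{4707}{\frac{7829}{48362}}\right) \left(-42165\right) = \left(-38377 + 4707 \cdot \frac{48362}{7829}\right) \left(-42165\right) = \left(-38377 + \frac{227639934}{7829}\right) \left(-42165\right) = \left(- \frac{72813599}{7829}\right) \left(-42165\right) = \frac{3070185401835}{7829}$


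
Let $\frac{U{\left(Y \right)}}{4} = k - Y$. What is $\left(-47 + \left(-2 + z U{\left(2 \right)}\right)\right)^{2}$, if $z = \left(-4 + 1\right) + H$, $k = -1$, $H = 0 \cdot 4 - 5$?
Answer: $2209$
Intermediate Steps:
$H = -5$ ($H = 0 - 5 = -5$)
$U{\left(Y \right)} = -4 - 4 Y$ ($U{\left(Y \right)} = 4 \left(-1 - Y\right) = -4 - 4 Y$)
$z = -8$ ($z = \left(-4 + 1\right) - 5 = -3 - 5 = -8$)
$\left(-47 + \left(-2 + z U{\left(2 \right)}\right)\right)^{2} = \left(-47 - \left(2 + 8 \left(-4 - 8\right)\right)\right)^{2} = \left(-47 - -94\right)^{2} = \left(-47 + \left(-2 + 96\right)\right)^{2} = \left(-47 + 94\right)^{2} = 47^{2} = 2209$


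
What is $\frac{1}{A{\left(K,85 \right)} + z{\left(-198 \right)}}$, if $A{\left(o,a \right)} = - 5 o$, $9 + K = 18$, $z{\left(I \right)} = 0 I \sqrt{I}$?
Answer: $- \frac{1}{45} \approx -0.022222$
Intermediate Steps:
$z{\left(I \right)} = 0$ ($z{\left(I \right)} = 0 \sqrt{I} = 0$)
$K = 9$ ($K = -9 + 18 = 9$)
$\frac{1}{A{\left(K,85 \right)} + z{\left(-198 \right)}} = \frac{1}{\left(-5\right) 9 + 0} = \frac{1}{-45 + 0} = \frac{1}{-45} = - \frac{1}{45}$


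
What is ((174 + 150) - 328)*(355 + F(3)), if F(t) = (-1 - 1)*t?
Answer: -1396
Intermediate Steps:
F(t) = -2*t
((174 + 150) - 328)*(355 + F(3)) = ((174 + 150) - 328)*(355 - 2*3) = (324 - 328)*(355 - 6) = -4*349 = -1396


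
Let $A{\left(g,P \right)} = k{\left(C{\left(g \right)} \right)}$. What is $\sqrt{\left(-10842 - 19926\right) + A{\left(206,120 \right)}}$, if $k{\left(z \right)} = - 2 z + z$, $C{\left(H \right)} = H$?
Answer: $i \sqrt{30974} \approx 175.99 i$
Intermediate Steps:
$k{\left(z \right)} = - z$
$A{\left(g,P \right)} = - g$
$\sqrt{\left(-10842 - 19926\right) + A{\left(206,120 \right)}} = \sqrt{\left(-10842 - 19926\right) - 206} = \sqrt{-30768 - 206} = \sqrt{-30974} = i \sqrt{30974}$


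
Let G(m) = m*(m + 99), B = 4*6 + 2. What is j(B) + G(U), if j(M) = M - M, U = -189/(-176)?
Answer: 3328857/30976 ≈ 107.47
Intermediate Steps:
U = 189/176 (U = -189*(-1/176) = 189/176 ≈ 1.0739)
B = 26 (B = 24 + 2 = 26)
j(M) = 0
G(m) = m*(99 + m)
j(B) + G(U) = 0 + 189*(99 + 189/176)/176 = 0 + (189/176)*(17613/176) = 0 + 3328857/30976 = 3328857/30976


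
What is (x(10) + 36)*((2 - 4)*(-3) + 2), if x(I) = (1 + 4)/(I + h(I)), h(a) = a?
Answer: 290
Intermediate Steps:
x(I) = 5/(2*I) (x(I) = (1 + 4)/(I + I) = 5/((2*I)) = 5*(1/(2*I)) = 5/(2*I))
(x(10) + 36)*((2 - 4)*(-3) + 2) = ((5/2)/10 + 36)*((2 - 4)*(-3) + 2) = ((5/2)*(⅒) + 36)*(-2*(-3) + 2) = (¼ + 36)*(6 + 2) = (145/4)*8 = 290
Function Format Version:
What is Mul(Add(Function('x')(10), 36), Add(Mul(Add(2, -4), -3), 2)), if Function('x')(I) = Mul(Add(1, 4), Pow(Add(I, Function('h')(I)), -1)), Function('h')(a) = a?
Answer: 290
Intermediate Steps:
Function('x')(I) = Mul(Rational(5, 2), Pow(I, -1)) (Function('x')(I) = Mul(Add(1, 4), Pow(Add(I, I), -1)) = Mul(5, Pow(Mul(2, I), -1)) = Mul(5, Mul(Rational(1, 2), Pow(I, -1))) = Mul(Rational(5, 2), Pow(I, -1)))
Mul(Add(Function('x')(10), 36), Add(Mul(Add(2, -4), -3), 2)) = Mul(Add(Mul(Rational(5, 2), Pow(10, -1)), 36), Add(Mul(Add(2, -4), -3), 2)) = Mul(Add(Mul(Rational(5, 2), Rational(1, 10)), 36), Add(Mul(-2, -3), 2)) = Mul(Add(Rational(1, 4), 36), Add(6, 2)) = Mul(Rational(145, 4), 8) = 290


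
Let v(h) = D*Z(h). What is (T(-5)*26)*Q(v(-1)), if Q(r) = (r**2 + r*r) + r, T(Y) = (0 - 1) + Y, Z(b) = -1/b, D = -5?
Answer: -7020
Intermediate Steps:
v(h) = 5/h (v(h) = -(-5)/h = 5/h)
T(Y) = -1 + Y
Q(r) = r + 2*r**2 (Q(r) = (r**2 + r**2) + r = 2*r**2 + r = r + 2*r**2)
(T(-5)*26)*Q(v(-1)) = ((-1 - 5)*26)*((5/(-1))*(1 + 2*(5/(-1)))) = (-6*26)*((5*(-1))*(1 + 2*(5*(-1)))) = -(-780)*(1 + 2*(-5)) = -(-780)*(1 - 10) = -(-780)*(-9) = -156*45 = -7020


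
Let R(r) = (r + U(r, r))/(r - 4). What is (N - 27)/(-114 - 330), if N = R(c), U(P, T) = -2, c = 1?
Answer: 20/333 ≈ 0.060060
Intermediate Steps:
R(r) = (-2 + r)/(-4 + r) (R(r) = (r - 2)/(r - 4) = (-2 + r)/(-4 + r))
N = 1/3 (N = (-2 + 1)/(-4 + 1) = -1/(-3) = -1/3*(-1) = 1/3 ≈ 0.33333)
(N - 27)/(-114 - 330) = (1/3 - 27)/(-114 - 330) = -80/3/(-444) = -80/3*(-1/444) = 20/333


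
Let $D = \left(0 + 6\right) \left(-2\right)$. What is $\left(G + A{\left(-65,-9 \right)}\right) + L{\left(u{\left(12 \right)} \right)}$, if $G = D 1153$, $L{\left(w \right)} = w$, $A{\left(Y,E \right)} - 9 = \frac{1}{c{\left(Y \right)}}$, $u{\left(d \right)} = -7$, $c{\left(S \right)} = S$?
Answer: $- \frac{899211}{65} \approx -13834.0$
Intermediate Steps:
$D = -12$ ($D = 6 \left(-2\right) = -12$)
$A{\left(Y,E \right)} = 9 + \frac{1}{Y}$
$G = -13836$ ($G = \left(-12\right) 1153 = -13836$)
$\left(G + A{\left(-65,-9 \right)}\right) + L{\left(u{\left(12 \right)} \right)} = \left(-13836 + \left(9 + \frac{1}{-65}\right)\right) - 7 = \left(-13836 + \left(9 - \frac{1}{65}\right)\right) - 7 = \left(-13836 + \frac{584}{65}\right) - 7 = - \frac{898756}{65} - 7 = - \frac{899211}{65}$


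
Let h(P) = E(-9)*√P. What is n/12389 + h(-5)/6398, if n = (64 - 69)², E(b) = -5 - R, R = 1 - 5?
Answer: 25/12389 - I*√5/6398 ≈ 0.0020179 - 0.00034949*I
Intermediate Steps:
R = -4
E(b) = -1 (E(b) = -5 - 1*(-4) = -5 + 4 = -1)
h(P) = -√P
n = 25 (n = (-5)² = 25)
n/12389 + h(-5)/6398 = 25/12389 - √(-5)/6398 = 25*(1/12389) - I*√5*(1/6398) = 25/12389 - I*√5*(1/6398) = 25/12389 - I*√5/6398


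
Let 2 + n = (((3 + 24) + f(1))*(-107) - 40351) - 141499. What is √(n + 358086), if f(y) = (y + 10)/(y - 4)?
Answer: 2*√390909/3 ≈ 416.82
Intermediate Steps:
f(y) = (10 + y)/(-4 + y)
n = -553046/3 (n = -2 + ((((3 + 24) + (10 + 1)/(-4 + 1))*(-107) - 40351) - 141499) = -2 + (((27 + 11/(-3))*(-107) - 40351) - 141499) = -2 + (((27 - ⅓*11)*(-107) - 40351) - 141499) = -2 + (((27 - 11/3)*(-107) - 40351) - 141499) = -2 + (((70/3)*(-107) - 40351) - 141499) = -2 + ((-7490/3 - 40351) - 141499) = -2 + (-128543/3 - 141499) = -2 - 553040/3 = -553046/3 ≈ -1.8435e+5)
√(n + 358086) = √(-553046/3 + 358086) = √(521212/3) = 2*√390909/3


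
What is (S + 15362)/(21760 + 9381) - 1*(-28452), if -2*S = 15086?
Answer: 886031551/31141 ≈ 28452.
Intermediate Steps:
S = -7543 (S = -½*15086 = -7543)
(S + 15362)/(21760 + 9381) - 1*(-28452) = (-7543 + 15362)/(21760 + 9381) - 1*(-28452) = 7819/31141 + 28452 = 886031551/31141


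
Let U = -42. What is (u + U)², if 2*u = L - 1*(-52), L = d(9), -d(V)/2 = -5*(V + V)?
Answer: 5476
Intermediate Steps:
d(V) = 20*V (d(V) = -(-10)*(V + V) = -(-10)*2*V = -(-20)*V = 20*V)
L = 180 (L = 20*9 = 180)
u = 116 (u = (180 - 1*(-52))/2 = (180 + 52)/2 = (½)*232 = 116)
(u + U)² = (116 - 42)² = 74² = 5476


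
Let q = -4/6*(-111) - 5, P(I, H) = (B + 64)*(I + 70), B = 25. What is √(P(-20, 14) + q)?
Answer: √4519 ≈ 67.224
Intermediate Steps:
P(I, H) = 6230 + 89*I (P(I, H) = (25 + 64)*(I + 70) = 89*(70 + I) = 6230 + 89*I)
q = 69 (q = -4*⅙*(-111) - 5 = -⅔*(-111) - 5 = 74 - 5 = 69)
√(P(-20, 14) + q) = √((6230 + 89*(-20)) + 69) = √((6230 - 1780) + 69) = √(4450 + 69) = √4519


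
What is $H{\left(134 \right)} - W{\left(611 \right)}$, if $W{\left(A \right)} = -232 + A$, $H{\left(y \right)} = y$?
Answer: $-245$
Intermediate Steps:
$H{\left(134 \right)} - W{\left(611 \right)} = 134 - \left(-232 + 611\right) = 134 - 379 = -245$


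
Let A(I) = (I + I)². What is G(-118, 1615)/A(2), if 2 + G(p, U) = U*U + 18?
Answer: 2608241/16 ≈ 1.6302e+5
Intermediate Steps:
A(I) = 4*I² (A(I) = (2*I)² = 4*I²)
G(p, U) = 16 + U² (G(p, U) = -2 + (U*U + 18) = -2 + (U² + 18) = -2 + (18 + U²) = 16 + U²)
G(-118, 1615)/A(2) = (16 + 1615²)/((4*2²)) = (16 + 2608225)/((4*4)) = 2608241/16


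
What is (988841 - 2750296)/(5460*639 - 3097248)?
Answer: -1761455/391692 ≈ -4.4970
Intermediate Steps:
(988841 - 2750296)/(5460*639 - 3097248) = -1761455/(3488940 - 3097248) = -1761455/391692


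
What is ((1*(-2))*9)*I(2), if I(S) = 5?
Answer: -90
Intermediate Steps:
((1*(-2))*9)*I(2) = ((1*(-2))*9)*5 = -2*9*5 = -18*5 = -90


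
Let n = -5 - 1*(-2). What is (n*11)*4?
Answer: -132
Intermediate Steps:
n = -3 (n = -5 + 2 = -3)
(n*11)*4 = -3*11*4 = -33*4 = -132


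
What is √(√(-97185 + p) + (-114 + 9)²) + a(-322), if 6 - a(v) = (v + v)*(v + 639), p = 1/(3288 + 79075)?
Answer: 204154 + √(74789893053225 + 82363*I*√659270363307902)/82363 ≈ 2.0426e+5 + 1.4844*I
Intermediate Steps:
p = 1/82363 ≈ 1.2141e-5
a(v) = 6 - 2*v*(639 + v) (a(v) = 6 - (v + v)*(v + 639) = 6 - 2*v*(639 + v))
√(√(-97185 + p) + (-114 + 9)²) + a(-322) = √(√(-97185 + 1/82363) + (-114 + 9)²) + (6 - 1278*(-322) - 2*(-322)²) = √(√(-8004448154/82363) + (-105)²) + (6 + 411516 - 2*103684) = √(I*√659270363307902/82363 + 11025) + (6 + 411516 - 207368) = √(11025 + I*√659270363307902/82363) + 204154 = 204154 + √(11025 + I*√659270363307902/82363)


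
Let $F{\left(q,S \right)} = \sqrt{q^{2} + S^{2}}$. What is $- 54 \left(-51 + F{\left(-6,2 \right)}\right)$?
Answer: $2754 - 108 \sqrt{10} \approx 2412.5$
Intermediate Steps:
$F{\left(q,S \right)} = \sqrt{S^{2} + q^{2}}$
$- 54 \left(-51 + F{\left(-6,2 \right)}\right) = - 54 \left(-51 + \sqrt{2^{2} + \left(-6\right)^{2}}\right) = - 54 \left(-51 + \sqrt{4 + 36}\right) = - 54 \left(-51 + \sqrt{40}\right) = - 54 \left(-51 + 2 \sqrt{10}\right) = 2754 - 108 \sqrt{10}$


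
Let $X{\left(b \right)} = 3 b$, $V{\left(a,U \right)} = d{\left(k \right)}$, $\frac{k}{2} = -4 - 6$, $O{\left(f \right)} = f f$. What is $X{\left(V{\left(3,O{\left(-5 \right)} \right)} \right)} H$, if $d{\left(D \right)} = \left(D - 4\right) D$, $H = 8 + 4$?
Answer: $17280$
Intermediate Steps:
$O{\left(f \right)} = f^{2}$
$H = 12$
$k = -20$ ($k = 2 \left(-4 - 6\right) = 2 \left(-10\right) = -20$)
$d{\left(D \right)} = D \left(-4 + D\right)$ ($d{\left(D \right)} = \left(-4 + D\right) D = D \left(-4 + D\right)$)
$V{\left(a,U \right)} = 480$ ($V{\left(a,U \right)} = - 20 \left(-4 - 20\right) = \left(-20\right) \left(-24\right) = 480$)
$X{\left(V{\left(3,O{\left(-5 \right)} \right)} \right)} H = 3 \cdot 480 \cdot 12 = 1440 \cdot 12 = 17280$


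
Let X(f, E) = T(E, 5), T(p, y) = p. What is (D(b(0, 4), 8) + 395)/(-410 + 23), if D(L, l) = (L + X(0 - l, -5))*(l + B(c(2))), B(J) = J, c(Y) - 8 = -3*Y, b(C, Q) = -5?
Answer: -295/387 ≈ -0.76227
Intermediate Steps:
c(Y) = 8 - 3*Y
X(f, E) = E
D(L, l) = (-5 + L)*(2 + l) (D(L, l) = (L - 5)*(l + (8 - 3*2)) = (-5 + L)*(l + (8 - 6)) = (-5 + L)*(l + 2) = (-5 + L)*(2 + l))
(D(b(0, 4), 8) + 395)/(-410 + 23) = ((-10 - 5*8 + 2*(-5) - 5*8) + 395)/(-410 + 23) = ((-10 - 40 - 10 - 40) + 395)/(-387) = (-100 + 395)*(-1/387) = 295*(-1/387) = -295/387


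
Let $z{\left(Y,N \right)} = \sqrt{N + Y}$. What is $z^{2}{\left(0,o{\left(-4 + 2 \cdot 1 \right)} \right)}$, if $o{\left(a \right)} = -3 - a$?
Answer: $-1$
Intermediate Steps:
$z^{2}{\left(0,o{\left(-4 + 2 \cdot 1 \right)} \right)} = \left(\sqrt{\left(-3 - \left(-4 + 2 \cdot 1\right)\right) + 0}\right)^{2} = \left(\sqrt{\left(-3 - \left(-4 + 2\right)\right) + 0}\right)^{2} = \left(\sqrt{\left(-3 - -2\right) + 0}\right)^{2} = \left(\sqrt{\left(-3 + 2\right) + 0}\right)^{2} = \left(\sqrt{-1 + 0}\right)^{2} = \left(\sqrt{-1}\right)^{2} = i^{2} = -1$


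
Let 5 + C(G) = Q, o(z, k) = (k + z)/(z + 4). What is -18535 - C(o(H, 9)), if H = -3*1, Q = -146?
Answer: -18384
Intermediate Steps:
H = -3
o(z, k) = (k + z)/(4 + z)
C(G) = -151 (C(G) = -5 - 146 = -151)
-18535 - C(o(H, 9)) = -18535 - 1*(-151) = -18535 + 151 = -18384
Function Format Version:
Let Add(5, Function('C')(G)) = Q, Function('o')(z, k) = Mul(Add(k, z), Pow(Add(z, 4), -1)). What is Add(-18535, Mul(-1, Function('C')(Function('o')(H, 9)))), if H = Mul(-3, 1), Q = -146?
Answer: -18384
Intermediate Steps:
H = -3
Function('o')(z, k) = Mul(Pow(Add(4, z), -1), Add(k, z)) (Function('o')(z, k) = Mul(Add(k, z), Pow(Add(4, z), -1)) = Mul(Pow(Add(4, z), -1), Add(k, z)))
Function('C')(G) = -151 (Function('C')(G) = Add(-5, -146) = -151)
Add(-18535, Mul(-1, Function('C')(Function('o')(H, 9)))) = Add(-18535, Mul(-1, -151)) = Add(-18535, 151) = -18384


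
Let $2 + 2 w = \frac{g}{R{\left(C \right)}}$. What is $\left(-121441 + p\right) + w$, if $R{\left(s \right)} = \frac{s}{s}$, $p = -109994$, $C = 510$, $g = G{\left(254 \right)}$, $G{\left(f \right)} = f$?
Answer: $-231309$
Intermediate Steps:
$g = 254$
$R{\left(s \right)} = 1$
$w = 126$ ($w = -1 + \frac{254 \cdot 1^{-1}}{2} = -1 + \frac{254 \cdot 1}{2} = -1 + \frac{1}{2} \cdot 254 = -1 + 127 = 126$)
$\left(-121441 + p\right) + w = \left(-121441 - 109994\right) + 126 = -231435 + 126 = -231309$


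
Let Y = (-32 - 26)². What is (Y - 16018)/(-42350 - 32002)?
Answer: 2109/12392 ≈ 0.17019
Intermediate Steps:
Y = 3364 (Y = (-58)² = 3364)
(Y - 16018)/(-42350 - 32002) = (3364 - 16018)/(-42350 - 32002) = -12654/(-74352) = -12654*(-1/74352) = 2109/12392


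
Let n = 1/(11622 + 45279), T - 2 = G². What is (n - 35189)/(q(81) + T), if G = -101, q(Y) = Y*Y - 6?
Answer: -1001144644/476773479 ≈ -2.0998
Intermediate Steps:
q(Y) = -6 + Y² (q(Y) = Y² - 6 = -6 + Y²)
T = 10203 (T = 2 + (-101)² = 2 + 10201 = 10203)
n = 1/56901 ≈ 1.7574e-5
(n - 35189)/(q(81) + T) = (1/56901 - 35189)/((-6 + 81²) + 10203) = -2002289288/(56901*((-6 + 6561) + 10203)) = -2002289288/(56901*(6555 + 10203)) = -2002289288/56901/16758 = -2002289288/56901*1/16758 = -1001144644/476773479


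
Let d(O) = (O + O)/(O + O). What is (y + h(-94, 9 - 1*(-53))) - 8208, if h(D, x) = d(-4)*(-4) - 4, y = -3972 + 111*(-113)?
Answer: -24731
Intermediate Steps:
d(O) = 1 (d(O) = (2*O)/((2*O)) = (2*O)*(1/(2*O)) = 1)
y = -16515 (y = -3972 - 12543 = -16515)
h(D, x) = -8 (h(D, x) = 1*(-4) - 4 = -4 - 4 = -8)
(y + h(-94, 9 - 1*(-53))) - 8208 = (-16515 - 8) - 8208 = -16523 - 8208 = -24731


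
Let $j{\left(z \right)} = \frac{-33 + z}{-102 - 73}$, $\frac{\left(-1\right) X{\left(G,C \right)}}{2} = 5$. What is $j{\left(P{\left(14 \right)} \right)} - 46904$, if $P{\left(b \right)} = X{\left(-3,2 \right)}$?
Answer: $- \frac{8208157}{175} \approx -46904.0$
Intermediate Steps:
$X{\left(G,C \right)} = -10$ ($X{\left(G,C \right)} = \left(-2\right) 5 = -10$)
$P{\left(b \right)} = -10$
$j{\left(z \right)} = \frac{33}{175} - \frac{z}{175}$ ($j{\left(z \right)} = \frac{-33 + z}{-175} = \left(-33 + z\right) \left(- \frac{1}{175}\right) = \frac{33}{175} - \frac{z}{175}$)
$j{\left(P{\left(14 \right)} \right)} - 46904 = \left(\frac{33}{175} - - \frac{2}{35}\right) - 46904 = \left(\frac{33}{175} + \frac{2}{35}\right) - 46904 = \frac{43}{175} - 46904 = - \frac{8208157}{175}$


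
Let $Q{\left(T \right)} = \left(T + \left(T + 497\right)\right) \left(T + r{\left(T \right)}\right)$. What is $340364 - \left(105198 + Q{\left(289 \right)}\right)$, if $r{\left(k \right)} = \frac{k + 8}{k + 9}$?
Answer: $- \frac{22820957}{298} \approx -76580.0$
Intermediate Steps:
$r{\left(k \right)} = \frac{8 + k}{9 + k}$
$Q{\left(T \right)} = \left(497 + 2 T\right) \left(T + \frac{8 + T}{9 + T}\right)$ ($Q{\left(T \right)} = \left(T + \left(T + 497\right)\right) \left(T + \frac{8 + T}{9 + T}\right) = \left(T + \left(497 + T\right)\right) \left(T + \frac{8 + T}{9 + T}\right) = \left(497 + 2 T\right) \left(T + \frac{8 + T}{9 + T}\right)$)
$340364 - \left(105198 + Q{\left(289 \right)}\right) = 340364 - \left(105198 + \frac{3976 + 2 \cdot 289^{3} + 517 \cdot 289^{2} + 4986 \cdot 289}{9 + 289}\right) = 340364 - \left(105198 + \frac{3976 + 2 \cdot 24137569 + 517 \cdot 83521 + 1440954}{298}\right) = 340364 - \left(105198 + \frac{3976 + 48275138 + 43180357 + 1440954}{298}\right) = 340364 - \left(105198 + \frac{1}{298} \cdot 92900425\right) = 340364 - \frac{124249429}{298} = - \frac{22820957}{298}$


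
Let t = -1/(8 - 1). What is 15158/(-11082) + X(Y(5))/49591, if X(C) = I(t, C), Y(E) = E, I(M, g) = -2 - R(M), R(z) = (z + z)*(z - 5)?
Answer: -18417601231/13464402819 ≈ -1.3679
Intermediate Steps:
R(z) = 2*z*(-5 + z) (R(z) = (2*z)*(-5 + z) = 2*z*(-5 + z))
t = -1/7 ≈ -0.14286
I(M, g) = -2 - 2*M*(-5 + M)
X(C) = -170/49 (X(C) = -2 - 2*(-1/7)*(-5 - 1/7) = -2 - 2*(-1/7)*(-36/7) = -2 - 72/49 = -170/49)
15158/(-11082) + X(Y(5))/49591 = 15158/(-11082) - 170/49/49591 = 15158*(-1/11082) - 170/49*1/49591 = -7579/5541 - 170/2429959 = -18417601231/13464402819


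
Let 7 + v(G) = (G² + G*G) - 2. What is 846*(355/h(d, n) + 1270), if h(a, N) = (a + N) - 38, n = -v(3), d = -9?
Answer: 29933595/28 ≈ 1.0691e+6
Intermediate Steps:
v(G) = -9 + 2*G² (v(G) = -7 + ((G² + G*G) - 2) = -7 + ((G² + G²) - 2) = -7 + (2*G² - 2) = -7 + (-2 + 2*G²) = -9 + 2*G²)
n = -9 (n = -(-9 + 2*3²) = -(-9 + 2*9) = -(-9 + 18) = -1*9 = -9)
h(a, N) = -38 + N + a (h(a, N) = (N + a) - 38 = -38 + N + a)
846*(355/h(d, n) + 1270) = 846*(355/(-38 - 9 - 9) + 1270) = 846*(355/(-56) + 1270) = 846*(355*(-1/56) + 1270) = 846*(-355/56 + 1270) = 846*(70765/56) = 29933595/28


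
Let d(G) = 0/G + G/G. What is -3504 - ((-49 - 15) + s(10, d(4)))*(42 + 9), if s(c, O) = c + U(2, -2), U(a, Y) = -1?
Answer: -699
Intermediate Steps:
d(G) = 1 (d(G) = 0 + 1 = 1)
s(c, O) = -1 + c (s(c, O) = c - 1 = -1 + c)
-3504 - ((-49 - 15) + s(10, d(4)))*(42 + 9) = -3504 - ((-49 - 15) + (-1 + 10))*(42 + 9) = -3504 - (-64 + 9)*51 = -3504 - (-55)*51 = -3504 - 1*(-2805) = -3504 + 2805 = -699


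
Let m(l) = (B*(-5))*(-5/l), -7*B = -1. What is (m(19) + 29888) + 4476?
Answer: 4570437/133 ≈ 34364.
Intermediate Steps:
B = 1/7 (B = -1/7*(-1) = 1/7 ≈ 0.14286)
m(l) = 25/(7*l) (m(l) = ((1/7)*(-5))*(-5/l) = -(-25)/(7*l) = 25/(7*l))
(m(19) + 29888) + 4476 = ((25/7)/19 + 29888) + 4476 = ((25/7)*(1/19) + 29888) + 4476 = (25/133 + 29888) + 4476 = 3975129/133 + 4476 = 4570437/133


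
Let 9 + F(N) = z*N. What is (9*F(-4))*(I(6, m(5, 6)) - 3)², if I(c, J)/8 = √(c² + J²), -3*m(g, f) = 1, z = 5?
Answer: -605549 + 20880*√13 ≈ -5.3027e+5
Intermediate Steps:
m(g, f) = -⅓ (m(g, f) = -⅓*1 = -⅓)
I(c, J) = 8*√(J² + c²) (I(c, J) = 8*√(c² + J²) = 8*√(J² + c²))
F(N) = -9 + 5*N
(9*F(-4))*(I(6, m(5, 6)) - 3)² = (9*(-9 + 5*(-4)))*(8*√((-⅓)² + 6²) - 3)² = (9*(-9 - 20))*(8*√(⅑ + 36) - 3)² = (9*(-29))*(8*√(325/9) - 3)² = -261*(8*(5*√13/3) - 3)² = -261*(40*√13/3 - 3)² = -261*(-3 + 40*√13/3)²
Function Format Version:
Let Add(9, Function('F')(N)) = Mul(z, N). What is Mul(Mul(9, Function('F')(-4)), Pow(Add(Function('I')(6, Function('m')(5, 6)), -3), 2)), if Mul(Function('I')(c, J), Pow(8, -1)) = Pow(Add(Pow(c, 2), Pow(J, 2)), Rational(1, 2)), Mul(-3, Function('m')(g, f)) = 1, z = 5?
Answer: Add(-605549, Mul(20880, Pow(13, Rational(1, 2)))) ≈ -5.3027e+5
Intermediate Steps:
Function('m')(g, f) = Rational(-1, 3) (Function('m')(g, f) = Mul(Rational(-1, 3), 1) = Rational(-1, 3))
Function('I')(c, J) = Mul(8, Pow(Add(Pow(J, 2), Pow(c, 2)), Rational(1, 2))) (Function('I')(c, J) = Mul(8, Pow(Add(Pow(c, 2), Pow(J, 2)), Rational(1, 2))) = Mul(8, Pow(Add(Pow(J, 2), Pow(c, 2)), Rational(1, 2))))
Function('F')(N) = Add(-9, Mul(5, N))
Mul(Mul(9, Function('F')(-4)), Pow(Add(Function('I')(6, Function('m')(5, 6)), -3), 2)) = Mul(Mul(9, Add(-9, Mul(5, -4))), Pow(Add(Mul(8, Pow(Add(Pow(Rational(-1, 3), 2), Pow(6, 2)), Rational(1, 2))), -3), 2)) = Mul(Mul(9, Add(-9, -20)), Pow(Add(Mul(8, Pow(Add(Rational(1, 9), 36), Rational(1, 2))), -3), 2)) = Mul(Mul(9, -29), Pow(Add(Mul(8, Pow(Rational(325, 9), Rational(1, 2))), -3), 2)) = Mul(-261, Pow(Add(Mul(8, Mul(Rational(5, 3), Pow(13, Rational(1, 2)))), -3), 2)) = Mul(-261, Pow(Add(Mul(Rational(40, 3), Pow(13, Rational(1, 2))), -3), 2)) = Mul(-261, Pow(Add(-3, Mul(Rational(40, 3), Pow(13, Rational(1, 2)))), 2))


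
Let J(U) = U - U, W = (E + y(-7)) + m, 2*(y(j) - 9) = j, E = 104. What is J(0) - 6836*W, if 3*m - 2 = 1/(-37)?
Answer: -83587190/111 ≈ -7.5304e+5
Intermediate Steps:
y(j) = 9 + j/2
m = 73/111 (m = 2/3 + (1/3)/(-37) = 2/3 + (1/3)*(-1/37) = 2/3 - 1/111 = 73/111 ≈ 0.65766)
W = 24455/222 (W = (104 + (9 + (1/2)*(-7))) + 73/111 = (104 + (9 - 7/2)) + 73/111 = (104 + 11/2) + 73/111 = 219/2 + 73/111 = 24455/222 ≈ 110.16)
J(U) = 0
J(0) - 6836*W = 0 - 6836*24455/222 = 0 - 1*83587190/111 = 0 - 83587190/111 = -83587190/111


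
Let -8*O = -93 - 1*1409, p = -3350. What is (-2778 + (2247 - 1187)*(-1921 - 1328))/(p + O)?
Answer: 13786872/12649 ≈ 1090.0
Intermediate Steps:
O = 751/4 (O = -(-93 - 1*1409)/8 = -(-93 - 1409)/8 = -1/8*(-1502) = 751/4 ≈ 187.75)
(-2778 + (2247 - 1187)*(-1921 - 1328))/(p + O) = (-2778 + (2247 - 1187)*(-1921 - 1328))/(-3350 + 751/4) = (-2778 + 1060*(-3249))/(-12649/4) = (-2778 - 3443940)*(-4/12649) = -3446718*(-4/12649) = 13786872/12649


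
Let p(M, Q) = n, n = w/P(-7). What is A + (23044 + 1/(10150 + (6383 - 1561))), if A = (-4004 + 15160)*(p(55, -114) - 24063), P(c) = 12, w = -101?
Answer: -12060740129849/44916 ≈ -2.6852e+8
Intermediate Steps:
n = -101/12 ≈ -8.4167
p(M, Q) = -101/12
A = -805622173/3 (A = (-4004 + 15160)*(-101/12 - 24063) = 11156*(-288857/12) = -805622173/3 ≈ -2.6854e+8)
A + (23044 + 1/(10150 + (6383 - 1561))) = -805622173/3 + (23044 + 1/(10150 + (6383 - 1561))) = -805622173/3 + (23044 + 1/(10150 + 4822)) = -805622173/3 + (23044 + 1/14972) = -805622173/3 + 345014769/14972 = -12060740129849/44916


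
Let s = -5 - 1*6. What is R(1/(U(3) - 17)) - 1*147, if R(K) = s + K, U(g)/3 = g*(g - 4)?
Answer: -4109/26 ≈ -158.04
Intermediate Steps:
s = -11 (s = -5 - 6 = -11)
U(g) = 3*g*(-4 + g) (U(g) = 3*(g*(g - 4)) = 3*(g*(-4 + g)) = 3*g*(-4 + g))
R(K) = -11 + K
R(1/(U(3) - 17)) - 1*147 = (-11 + 1/(3*3*(-4 + 3) - 17)) - 1*147 = (-11 + 1/(3*3*(-1) - 17)) - 147 = (-11 + 1/(-9 - 17)) - 147 = (-11 + 1/(-26)) - 147 = (-11 - 1/26) - 147 = -287/26 - 147 = -4109/26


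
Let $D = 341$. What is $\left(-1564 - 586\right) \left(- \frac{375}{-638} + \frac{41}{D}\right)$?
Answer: $- \frac{1368475}{899} \approx -1522.2$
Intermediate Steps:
$\left(-1564 - 586\right) \left(- \frac{375}{-638} + \frac{41}{D}\right) = \left(-1564 - 586\right) \left(- \frac{375}{-638} + \frac{41}{341}\right) = - 2150 \left(\left(-375\right) \left(- \frac{1}{638}\right) + 41 \cdot \frac{1}{341}\right) = - 2150 \left(\frac{375}{638} + \frac{41}{341}\right) = \left(-2150\right) \frac{1273}{1798} = - \frac{1368475}{899}$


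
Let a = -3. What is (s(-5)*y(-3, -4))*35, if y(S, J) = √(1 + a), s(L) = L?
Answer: -175*I*√2 ≈ -247.49*I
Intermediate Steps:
y(S, J) = I*√2 (y(S, J) = √(1 - 3) = √(-2) = I*√2)
(s(-5)*y(-3, -4))*35 = -5*I*√2*35 = -175*I*√2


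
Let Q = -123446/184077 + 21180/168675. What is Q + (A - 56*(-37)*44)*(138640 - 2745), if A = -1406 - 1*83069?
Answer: 1882709397090469729/2069945865 ≈ 9.0955e+8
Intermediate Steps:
A = -84475 (A = -1406 - 83069 = -84475)
Q = -1128233546/2069945865 (Q = -123446*1/184077 + 21180*(1/168675) = -123446/184077 + 1412/11245 = -1128233546/2069945865 ≈ -0.54505)
Q + (A - 56*(-37)*44)*(138640 - 2745) = -1128233546/2069945865 + (-84475 - 56*(-37)*44)*(138640 - 2745) = -1128233546/2069945865 + (-84475 + 2072*44)*135895 = -1128233546/2069945865 + (-84475 + 91168)*135895 = -1128233546/2069945865 + 6693*135895 = -1128233546/2069945865 + 909545235 = 1882709397090469729/2069945865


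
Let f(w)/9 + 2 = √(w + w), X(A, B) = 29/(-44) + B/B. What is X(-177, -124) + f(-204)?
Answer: -777/44 + 18*I*√102 ≈ -17.659 + 181.79*I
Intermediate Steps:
X(A, B) = 15/44 (X(A, B) = 29*(-1/44) + 1 = -29/44 + 1 = 15/44)
f(w) = -18 + 9*√2*√w (f(w) = -18 + 9*√(w + w) = -18 + 9*√(2*w) = -18 + 9*(√2*√w) = -18 + 9*√2*√w)
X(-177, -124) + f(-204) = 15/44 + (-18 + 9*√2*√(-204)) = 15/44 + (-18 + 9*√2*(2*I*√51)) = 15/44 + (-18 + 18*I*√102) = -777/44 + 18*I*√102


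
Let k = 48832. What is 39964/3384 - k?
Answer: -41301881/846 ≈ -48820.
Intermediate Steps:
39964/3384 - k = 39964/3384 - 1*48832 = 39964*(1/3384) - 48832 = 9991/846 - 48832 = -41301881/846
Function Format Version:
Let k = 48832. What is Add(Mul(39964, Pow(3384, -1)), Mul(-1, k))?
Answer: Rational(-41301881, 846) ≈ -48820.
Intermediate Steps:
Add(Mul(39964, Pow(3384, -1)), Mul(-1, k)) = Add(Mul(39964, Pow(3384, -1)), Mul(-1, 48832)) = Add(Mul(39964, Rational(1, 3384)), -48832) = Add(Rational(9991, 846), -48832) = Rational(-41301881, 846)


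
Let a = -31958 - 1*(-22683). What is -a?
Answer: 9275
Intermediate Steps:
a = -9275 (a = -31958 + 22683 = -9275)
-a = -1*(-9275) = 9275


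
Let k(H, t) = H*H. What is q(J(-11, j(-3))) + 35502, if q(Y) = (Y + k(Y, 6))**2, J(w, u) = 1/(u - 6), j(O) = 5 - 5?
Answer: 46010617/1296 ≈ 35502.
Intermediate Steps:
j(O) = 0
k(H, t) = H**2
J(w, u) = 1/(-6 + u)
q(Y) = (Y + Y**2)**2
q(J(-11, j(-3))) + 35502 = (1/(-6 + 0))**2*(1 + 1/(-6 + 0))**2 + 35502 = (1/(-6))**2*(1 + 1/(-6))**2 + 35502 = (-1/6)**2*(1 - 1/6)**2 + 35502 = (5/6)**2/36 + 35502 = (1/36)*(25/36) + 35502 = 25/1296 + 35502 = 46010617/1296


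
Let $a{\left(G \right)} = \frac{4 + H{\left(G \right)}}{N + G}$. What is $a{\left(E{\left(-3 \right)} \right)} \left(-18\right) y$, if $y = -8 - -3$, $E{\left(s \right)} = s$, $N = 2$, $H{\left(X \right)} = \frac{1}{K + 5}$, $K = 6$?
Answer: $- \frac{4050}{11} \approx -368.18$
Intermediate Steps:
$H{\left(X \right)} = \frac{1}{11}$ ($H{\left(X \right)} = \frac{1}{6 + 5} = \frac{1}{11}$)
$a{\left(G \right)} = \frac{45}{11 \left(2 + G\right)}$ ($a{\left(G \right)} = \frac{4 + \frac{1}{11}}{2 + G} = \frac{45}{11 \left(2 + G\right)}$)
$y = -5$ ($y = -8 + 3 = -5$)
$a{\left(E{\left(-3 \right)} \right)} \left(-18\right) y = \frac{45}{11 \left(2 - 3\right)} \left(-18\right) \left(-5\right) = \frac{45}{11 \left(-1\right)} \left(-18\right) \left(-5\right) = \frac{45}{11} \left(-1\right) \left(-18\right) \left(-5\right) = \left(- \frac{45}{11}\right) \left(-18\right) \left(-5\right) = \frac{810}{11} \left(-5\right) = - \frac{4050}{11}$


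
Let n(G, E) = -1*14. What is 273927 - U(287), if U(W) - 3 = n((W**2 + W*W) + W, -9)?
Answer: 273938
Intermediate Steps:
n(G, E) = -14
U(W) = -11 (U(W) = 3 - 14 = -11)
273927 - U(287) = 273927 - 1*(-11) = 273927 + 11 = 273938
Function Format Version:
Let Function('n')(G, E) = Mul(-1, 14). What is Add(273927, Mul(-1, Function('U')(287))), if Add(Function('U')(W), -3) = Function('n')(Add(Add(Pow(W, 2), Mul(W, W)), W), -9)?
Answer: 273938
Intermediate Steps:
Function('n')(G, E) = -14
Function('U')(W) = -11 (Function('U')(W) = Add(3, -14) = -11)
Add(273927, Mul(-1, Function('U')(287))) = Add(273927, Mul(-1, -11)) = Add(273927, 11) = 273938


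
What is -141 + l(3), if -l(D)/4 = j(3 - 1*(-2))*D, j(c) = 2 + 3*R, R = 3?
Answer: -273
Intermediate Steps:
j(c) = 11 (j(c) = 2 + 3*3 = 2 + 9 = 11)
l(D) = -44*D
-141 + l(3) = -141 - 44*3 = -141 - 132 = -273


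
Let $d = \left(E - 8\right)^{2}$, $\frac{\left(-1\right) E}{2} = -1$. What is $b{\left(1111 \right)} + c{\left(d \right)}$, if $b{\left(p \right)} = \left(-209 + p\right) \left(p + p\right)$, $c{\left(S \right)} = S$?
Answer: $2004280$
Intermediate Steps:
$E = 2$ ($E = \left(-2\right) \left(-1\right) = 2$)
$d = 36$ ($d = \left(2 - 8\right)^{2} = \left(-6\right)^{2} = 36$)
$b{\left(p \right)} = 2 p \left(-209 + p\right)$ ($b{\left(p \right)} = \left(-209 + p\right) 2 p = 2 p \left(-209 + p\right)$)
$b{\left(1111 \right)} + c{\left(d \right)} = 2 \cdot 1111 \left(-209 + 1111\right) + 36 = 2 \cdot 1111 \cdot 902 + 36 = 2004244 + 36 = 2004280$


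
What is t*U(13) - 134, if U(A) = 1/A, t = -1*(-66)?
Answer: -1676/13 ≈ -128.92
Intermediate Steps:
t = 66
t*U(13) - 134 = 66/13 - 134 = -1676/13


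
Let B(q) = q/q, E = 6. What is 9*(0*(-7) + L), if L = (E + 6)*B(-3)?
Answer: 108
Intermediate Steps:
B(q) = 1
L = 12 (L = (6 + 6)*1 = 12*1 = 12)
9*(0*(-7) + L) = 9*(0*(-7) + 12) = 9*(0 + 12) = 9*12 = 108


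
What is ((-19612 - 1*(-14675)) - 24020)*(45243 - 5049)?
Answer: -1163897658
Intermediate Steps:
((-19612 - 1*(-14675)) - 24020)*(45243 - 5049) = ((-19612 + 14675) - 24020)*40194 = (-4937 - 24020)*40194 = -28957*40194 = -1163897658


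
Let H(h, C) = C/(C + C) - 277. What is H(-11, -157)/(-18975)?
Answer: 553/37950 ≈ 0.014572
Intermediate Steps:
H(h, C) = -553/2 (H(h, C) = C/((2*C)) - 277 = (1/(2*C))*C - 277 = ½ - 277 = -553/2)
H(-11, -157)/(-18975) = -553/2/(-18975) = -553/2*(-1/18975) = 553/37950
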